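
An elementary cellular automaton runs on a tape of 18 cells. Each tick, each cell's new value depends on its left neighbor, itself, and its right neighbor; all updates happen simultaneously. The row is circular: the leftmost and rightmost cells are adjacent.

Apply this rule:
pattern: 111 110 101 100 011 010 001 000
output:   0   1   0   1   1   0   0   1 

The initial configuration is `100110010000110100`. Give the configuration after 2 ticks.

000101101010111001

010111001110110010
000101101010111001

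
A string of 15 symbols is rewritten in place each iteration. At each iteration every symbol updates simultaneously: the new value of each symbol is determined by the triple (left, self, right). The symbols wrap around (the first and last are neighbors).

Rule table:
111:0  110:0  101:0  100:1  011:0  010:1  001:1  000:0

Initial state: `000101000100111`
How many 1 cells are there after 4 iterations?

5

101101101111000
100000000000101
010000000001100
111000000010010
count of 1: 5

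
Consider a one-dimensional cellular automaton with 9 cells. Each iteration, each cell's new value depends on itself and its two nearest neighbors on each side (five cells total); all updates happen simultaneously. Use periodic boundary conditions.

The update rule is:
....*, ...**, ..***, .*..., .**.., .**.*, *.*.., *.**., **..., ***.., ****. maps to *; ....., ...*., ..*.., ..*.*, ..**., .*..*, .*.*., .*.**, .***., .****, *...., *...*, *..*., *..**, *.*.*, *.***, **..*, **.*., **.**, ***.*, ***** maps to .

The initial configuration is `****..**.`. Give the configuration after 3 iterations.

...***...

..**...*.
.*.**...*
...***...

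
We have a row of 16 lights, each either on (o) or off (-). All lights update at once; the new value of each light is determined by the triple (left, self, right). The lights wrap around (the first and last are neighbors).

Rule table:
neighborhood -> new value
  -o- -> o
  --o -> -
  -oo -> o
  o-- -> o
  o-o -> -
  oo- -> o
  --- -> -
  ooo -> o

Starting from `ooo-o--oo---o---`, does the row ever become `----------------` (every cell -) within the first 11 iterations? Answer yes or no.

iteration 1: ooo-oo-ooo--oo--
iteration 2: ooo-oo-oooo-ooo-
iteration 3: ooo-oo-oooo-ooo-  (fixed point — unchanged through iteration 11)
iteration 11 is ooo-oo-oooo-ooo-, still not uniform -

no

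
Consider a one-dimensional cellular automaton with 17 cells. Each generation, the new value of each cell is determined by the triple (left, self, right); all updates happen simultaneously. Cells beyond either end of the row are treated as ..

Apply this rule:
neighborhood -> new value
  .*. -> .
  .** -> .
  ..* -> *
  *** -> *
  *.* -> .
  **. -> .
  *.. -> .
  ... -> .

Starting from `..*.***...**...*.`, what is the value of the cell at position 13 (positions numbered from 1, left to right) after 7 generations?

.

.*...*...*....*..
*...*...*....*...
...*...*....*....
..*...*....*.....
.*...*....*......
*...*....*.......
...*....*........
position 13 holds .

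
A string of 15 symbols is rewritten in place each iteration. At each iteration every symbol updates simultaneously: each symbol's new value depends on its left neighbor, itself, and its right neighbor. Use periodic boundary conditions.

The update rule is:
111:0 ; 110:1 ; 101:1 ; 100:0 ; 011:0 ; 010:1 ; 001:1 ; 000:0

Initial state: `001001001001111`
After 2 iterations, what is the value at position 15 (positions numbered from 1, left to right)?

011011011010001
101101101110011
position 15 holds 1

1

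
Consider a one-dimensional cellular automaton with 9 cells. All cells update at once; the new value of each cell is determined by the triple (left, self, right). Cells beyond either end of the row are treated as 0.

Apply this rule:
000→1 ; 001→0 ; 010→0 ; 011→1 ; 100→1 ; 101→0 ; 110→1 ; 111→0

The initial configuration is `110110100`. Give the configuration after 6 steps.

100001011

step 1: 110110011
step 2: 110111011
step 3: 110101011
step 4: 110000011
step 5: 111111011
step 6: 100001011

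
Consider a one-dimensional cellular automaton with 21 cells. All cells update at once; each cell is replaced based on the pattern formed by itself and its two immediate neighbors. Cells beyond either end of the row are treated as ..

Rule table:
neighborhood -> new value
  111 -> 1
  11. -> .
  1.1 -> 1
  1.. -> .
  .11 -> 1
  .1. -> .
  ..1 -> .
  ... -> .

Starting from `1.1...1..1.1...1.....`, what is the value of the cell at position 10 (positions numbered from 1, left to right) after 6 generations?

.1........1..........
.....................
.....................  (fixed point — unchanged through generation 6)
position 10 holds .

.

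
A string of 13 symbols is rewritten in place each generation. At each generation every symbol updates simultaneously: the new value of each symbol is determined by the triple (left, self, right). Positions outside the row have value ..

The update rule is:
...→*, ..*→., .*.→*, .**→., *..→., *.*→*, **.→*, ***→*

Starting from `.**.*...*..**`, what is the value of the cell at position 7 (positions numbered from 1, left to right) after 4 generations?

generation 1: ..***.*.*...*
generation 2: *..******.*.*
generation 3: *...*********
generation 4: *.*..********
position 7 holds *

*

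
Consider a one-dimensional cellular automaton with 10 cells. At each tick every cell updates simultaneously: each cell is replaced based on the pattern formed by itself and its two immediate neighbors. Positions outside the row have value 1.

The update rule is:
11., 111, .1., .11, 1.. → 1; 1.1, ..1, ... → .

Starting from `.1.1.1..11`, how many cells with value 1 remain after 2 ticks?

.1.1.11.11
.1.1.11.11
count of 1: 6

6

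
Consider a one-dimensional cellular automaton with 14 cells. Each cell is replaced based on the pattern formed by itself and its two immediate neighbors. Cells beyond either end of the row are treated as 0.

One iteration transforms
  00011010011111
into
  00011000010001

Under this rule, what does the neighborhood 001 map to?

0

At position 2 the neighborhood is 001; the next row has 0 there.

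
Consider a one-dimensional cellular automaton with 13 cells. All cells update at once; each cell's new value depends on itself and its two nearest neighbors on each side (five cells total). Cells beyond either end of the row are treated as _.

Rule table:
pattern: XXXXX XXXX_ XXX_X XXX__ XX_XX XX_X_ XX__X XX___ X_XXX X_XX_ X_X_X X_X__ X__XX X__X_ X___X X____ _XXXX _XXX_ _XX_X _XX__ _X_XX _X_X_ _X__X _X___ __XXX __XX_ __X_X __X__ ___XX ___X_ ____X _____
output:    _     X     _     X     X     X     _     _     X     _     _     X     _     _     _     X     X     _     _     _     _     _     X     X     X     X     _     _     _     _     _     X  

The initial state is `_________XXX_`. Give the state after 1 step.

XXXXXXX__X_X_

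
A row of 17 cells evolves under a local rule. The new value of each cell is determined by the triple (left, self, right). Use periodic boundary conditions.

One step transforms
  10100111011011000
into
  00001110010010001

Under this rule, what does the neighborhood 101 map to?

At position 1 the neighborhood is 101; the next row has 0 there.

0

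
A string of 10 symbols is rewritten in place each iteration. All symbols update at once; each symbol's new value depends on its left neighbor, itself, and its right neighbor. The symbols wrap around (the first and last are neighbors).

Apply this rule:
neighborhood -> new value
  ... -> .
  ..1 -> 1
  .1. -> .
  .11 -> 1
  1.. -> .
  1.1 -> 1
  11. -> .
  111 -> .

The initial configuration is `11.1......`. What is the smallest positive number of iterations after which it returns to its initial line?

10

1.1......1
.1......11
1......11.
......11.1
.....11.1.
....11.1..
...11.1...
..11.1....
.11.1.....
11.1......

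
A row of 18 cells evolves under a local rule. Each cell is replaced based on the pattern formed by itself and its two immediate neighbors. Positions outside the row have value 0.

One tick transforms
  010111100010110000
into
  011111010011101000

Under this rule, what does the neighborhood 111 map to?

1

At position 4 the neighborhood is 111; the next row has 1 there.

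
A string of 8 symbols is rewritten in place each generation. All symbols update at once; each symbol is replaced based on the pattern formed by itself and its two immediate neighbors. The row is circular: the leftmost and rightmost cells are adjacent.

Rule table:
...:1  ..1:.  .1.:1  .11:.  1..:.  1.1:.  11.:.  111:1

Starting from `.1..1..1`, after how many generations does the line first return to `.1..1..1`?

.1..1..1

1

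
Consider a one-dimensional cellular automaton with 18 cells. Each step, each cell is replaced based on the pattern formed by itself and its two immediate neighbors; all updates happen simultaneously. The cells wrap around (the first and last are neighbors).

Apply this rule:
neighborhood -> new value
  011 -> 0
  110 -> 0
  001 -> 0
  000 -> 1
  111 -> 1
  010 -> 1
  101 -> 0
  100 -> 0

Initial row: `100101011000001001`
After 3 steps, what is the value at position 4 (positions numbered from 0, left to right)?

step 1: 000101000011101000
step 2: 110101011001001011
step 3: 100101000001001001
position 4 holds 0

0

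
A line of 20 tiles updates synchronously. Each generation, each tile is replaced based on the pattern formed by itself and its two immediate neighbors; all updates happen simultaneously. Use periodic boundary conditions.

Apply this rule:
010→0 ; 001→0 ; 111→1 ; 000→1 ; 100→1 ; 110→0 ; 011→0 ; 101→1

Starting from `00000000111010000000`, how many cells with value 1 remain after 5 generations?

12

11111110010101111111
11111101001010111111
11111010100101011111
11110101010010101111
11101010101001010111
count of 1: 12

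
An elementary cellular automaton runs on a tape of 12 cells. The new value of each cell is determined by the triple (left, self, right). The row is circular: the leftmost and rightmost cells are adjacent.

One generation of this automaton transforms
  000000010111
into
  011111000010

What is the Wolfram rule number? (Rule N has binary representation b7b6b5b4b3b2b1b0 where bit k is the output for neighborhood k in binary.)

position 10: 111 → 1  (bit 7 = 1)
position 11: 110 → 0  (bit 6 = 0)
position 8: 101 → 0  (bit 5 = 0)
position 0: 100 → 0  (bit 4 = 0)
position 9: 011 → 0  (bit 3 = 0)
position 7: 010 → 0  (bit 2 = 0)
position 6: 001 → 0  (bit 1 = 0)
position 1: 000 → 1  (bit 0 = 1)
bits b7..b0 = 10000001 = 129

129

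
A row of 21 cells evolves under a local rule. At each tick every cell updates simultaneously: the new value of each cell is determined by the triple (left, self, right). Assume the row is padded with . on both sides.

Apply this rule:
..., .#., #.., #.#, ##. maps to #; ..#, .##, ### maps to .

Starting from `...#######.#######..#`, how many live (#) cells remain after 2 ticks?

##.......##......##.#
.#######..######..###
count of #: 16

16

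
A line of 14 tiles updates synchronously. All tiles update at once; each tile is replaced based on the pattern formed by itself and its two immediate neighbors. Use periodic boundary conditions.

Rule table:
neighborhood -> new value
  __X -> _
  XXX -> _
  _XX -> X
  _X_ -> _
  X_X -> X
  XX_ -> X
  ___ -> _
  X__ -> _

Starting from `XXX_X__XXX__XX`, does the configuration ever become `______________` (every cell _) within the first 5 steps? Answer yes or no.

no

__XX___X_X__X_
__XX____X_____
__XX__________
__XX__________  (fixed point — unchanged through step 5)
step 5 is __XX__________, still not uniform _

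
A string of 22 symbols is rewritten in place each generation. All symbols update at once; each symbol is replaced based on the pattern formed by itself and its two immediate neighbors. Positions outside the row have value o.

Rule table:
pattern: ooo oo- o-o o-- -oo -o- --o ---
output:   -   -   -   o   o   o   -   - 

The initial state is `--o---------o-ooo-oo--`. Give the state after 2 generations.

--o-o-------o-oo--o-o-

generation 1: o-oo--------o-o---o-o-
generation 2: --o-o-------o-oo--o-o-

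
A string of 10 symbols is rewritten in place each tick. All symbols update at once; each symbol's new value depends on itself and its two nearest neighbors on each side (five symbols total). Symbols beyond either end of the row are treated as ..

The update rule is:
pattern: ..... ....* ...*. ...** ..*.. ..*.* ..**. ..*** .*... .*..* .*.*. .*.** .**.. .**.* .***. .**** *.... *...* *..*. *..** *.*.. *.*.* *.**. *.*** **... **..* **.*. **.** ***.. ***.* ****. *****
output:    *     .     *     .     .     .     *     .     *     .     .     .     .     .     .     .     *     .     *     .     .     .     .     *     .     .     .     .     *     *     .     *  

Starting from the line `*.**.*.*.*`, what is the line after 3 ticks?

..******.*

tick 1: ..........
tick 2: **********
tick 3: ..******.*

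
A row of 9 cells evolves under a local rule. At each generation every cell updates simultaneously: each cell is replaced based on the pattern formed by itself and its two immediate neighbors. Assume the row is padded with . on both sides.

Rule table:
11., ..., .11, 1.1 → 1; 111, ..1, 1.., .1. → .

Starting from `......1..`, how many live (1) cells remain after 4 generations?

11111...1
1...1.1..
..1..1..1
1........
count of 1: 1

1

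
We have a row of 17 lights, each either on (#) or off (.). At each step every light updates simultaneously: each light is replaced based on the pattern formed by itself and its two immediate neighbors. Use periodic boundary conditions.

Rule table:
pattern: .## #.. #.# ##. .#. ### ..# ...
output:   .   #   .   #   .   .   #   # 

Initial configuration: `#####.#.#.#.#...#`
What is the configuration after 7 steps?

.#........###....

step 1: ....#........###.
step 2: ####.########..##
step 3: ...#........###..
step 4: ###.########..###
step 5: ..#........###...
step 6: ##.########..####
step 7: .#........###....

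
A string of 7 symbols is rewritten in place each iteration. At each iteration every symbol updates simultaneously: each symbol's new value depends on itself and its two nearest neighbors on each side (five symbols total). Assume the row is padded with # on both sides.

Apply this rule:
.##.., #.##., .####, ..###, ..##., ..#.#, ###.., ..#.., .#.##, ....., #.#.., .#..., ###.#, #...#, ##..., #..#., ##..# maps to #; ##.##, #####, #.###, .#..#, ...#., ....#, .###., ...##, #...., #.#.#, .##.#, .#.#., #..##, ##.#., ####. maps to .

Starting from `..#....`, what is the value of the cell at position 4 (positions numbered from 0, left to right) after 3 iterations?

.

####...
...###.
##.#.#.
position 4 holds .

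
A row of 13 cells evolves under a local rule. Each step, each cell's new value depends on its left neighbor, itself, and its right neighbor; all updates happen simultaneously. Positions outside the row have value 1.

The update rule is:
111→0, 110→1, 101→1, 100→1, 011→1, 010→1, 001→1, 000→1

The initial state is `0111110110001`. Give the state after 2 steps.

step 1: 1100011111111
step 2: 0111110000000

0111110000000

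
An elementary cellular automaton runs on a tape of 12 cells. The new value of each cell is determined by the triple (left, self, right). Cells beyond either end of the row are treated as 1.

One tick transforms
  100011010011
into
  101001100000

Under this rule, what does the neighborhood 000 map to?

At position 2 the neighborhood is 000; the next row has 1 there.

1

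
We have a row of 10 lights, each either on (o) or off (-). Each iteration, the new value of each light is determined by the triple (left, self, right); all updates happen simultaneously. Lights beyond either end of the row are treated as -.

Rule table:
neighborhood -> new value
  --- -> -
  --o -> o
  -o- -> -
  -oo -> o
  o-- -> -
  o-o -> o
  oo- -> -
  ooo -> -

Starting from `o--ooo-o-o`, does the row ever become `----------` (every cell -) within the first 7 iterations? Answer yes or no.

no

iteration 1: --oo--o-o-
iteration 2: -oo--o-o--
iteration 3: oo--o-o---
iteration 4: o--o-o----
iteration 5: --o-o-----
iteration 6: -o-o------
iteration 7: o-o-------
iteration 7 is o-o-------, still not uniform -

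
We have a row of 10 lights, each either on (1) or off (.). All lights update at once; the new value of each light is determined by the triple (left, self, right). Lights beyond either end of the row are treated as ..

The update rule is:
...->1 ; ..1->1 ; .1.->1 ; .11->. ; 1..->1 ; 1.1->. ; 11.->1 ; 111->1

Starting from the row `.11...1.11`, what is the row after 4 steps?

step 1: 1.11111..1
step 2: 1..1111111
step 3: 111.111111
step 4: .11..11111

.11..11111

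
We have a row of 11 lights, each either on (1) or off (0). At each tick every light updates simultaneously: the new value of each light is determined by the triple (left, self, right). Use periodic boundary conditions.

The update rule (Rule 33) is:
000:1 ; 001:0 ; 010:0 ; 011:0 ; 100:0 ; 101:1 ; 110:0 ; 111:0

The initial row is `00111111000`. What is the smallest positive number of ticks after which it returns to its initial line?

tick 1: 10000000011
tick 2: 00111111000

2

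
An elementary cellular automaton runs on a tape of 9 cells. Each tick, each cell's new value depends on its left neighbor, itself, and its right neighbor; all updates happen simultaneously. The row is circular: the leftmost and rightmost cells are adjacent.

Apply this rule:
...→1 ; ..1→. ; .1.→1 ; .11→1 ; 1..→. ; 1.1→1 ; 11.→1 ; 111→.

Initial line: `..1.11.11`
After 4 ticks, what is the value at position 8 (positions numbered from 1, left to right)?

1

..1111111
..1.....1
..1.111.1
..111.111
position 8 holds 1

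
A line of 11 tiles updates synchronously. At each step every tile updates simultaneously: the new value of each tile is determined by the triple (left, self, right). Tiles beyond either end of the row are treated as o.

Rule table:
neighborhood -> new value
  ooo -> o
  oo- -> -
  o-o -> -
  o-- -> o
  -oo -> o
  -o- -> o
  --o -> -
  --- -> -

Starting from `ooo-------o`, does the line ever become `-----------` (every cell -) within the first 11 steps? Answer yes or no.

step 1: oo-o------o
step 2: o--oo-----o
step 3: -o-o-o----o
step 4: -o-o-oo---o
step 5: -o-o-o-o--o
step 6: -o-o-o-oo-o
step 7: -o-o-o-o--o  (repeats step 5; period 2)
step 11: -o-o-o-o--o
step 11 is -o-o-o-o--o, still not uniform -

no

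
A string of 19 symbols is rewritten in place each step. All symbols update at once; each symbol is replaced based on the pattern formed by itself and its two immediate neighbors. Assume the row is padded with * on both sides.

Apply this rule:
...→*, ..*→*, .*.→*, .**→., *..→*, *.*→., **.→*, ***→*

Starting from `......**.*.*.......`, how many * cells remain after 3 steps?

16

******.*.*.********
******.*.*..*******
******.*.***.******
count of *: 16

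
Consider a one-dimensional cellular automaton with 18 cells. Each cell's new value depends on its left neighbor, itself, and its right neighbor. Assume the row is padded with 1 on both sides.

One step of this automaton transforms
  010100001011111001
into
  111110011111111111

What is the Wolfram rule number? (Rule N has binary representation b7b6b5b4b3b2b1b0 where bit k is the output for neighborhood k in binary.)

position 11: 111 → 1  (bit 7 = 1)
position 14: 110 → 1  (bit 6 = 1)
position 0: 101 → 1  (bit 5 = 1)
position 4: 100 → 1  (bit 4 = 1)
position 10: 011 → 1  (bit 3 = 1)
position 1: 010 → 1  (bit 2 = 1)
position 7: 001 → 1  (bit 1 = 1)
position 5: 000 → 0  (bit 0 = 0)
bits b7..b0 = 11111110 = 254

254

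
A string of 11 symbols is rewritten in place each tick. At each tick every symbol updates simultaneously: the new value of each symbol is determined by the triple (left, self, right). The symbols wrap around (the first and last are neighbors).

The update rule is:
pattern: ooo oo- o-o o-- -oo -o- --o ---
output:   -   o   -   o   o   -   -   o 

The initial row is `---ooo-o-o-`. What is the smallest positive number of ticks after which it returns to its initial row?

11

oo-o-o----o
-o----ooo-o
--ooo-o-o--
o-o-o----oo
o----ooo-o-
-ooo-o-o---
-o-o----ooo
----ooo-o-o
ooo-o-o----
o-o----ooo-
---ooo-o-o-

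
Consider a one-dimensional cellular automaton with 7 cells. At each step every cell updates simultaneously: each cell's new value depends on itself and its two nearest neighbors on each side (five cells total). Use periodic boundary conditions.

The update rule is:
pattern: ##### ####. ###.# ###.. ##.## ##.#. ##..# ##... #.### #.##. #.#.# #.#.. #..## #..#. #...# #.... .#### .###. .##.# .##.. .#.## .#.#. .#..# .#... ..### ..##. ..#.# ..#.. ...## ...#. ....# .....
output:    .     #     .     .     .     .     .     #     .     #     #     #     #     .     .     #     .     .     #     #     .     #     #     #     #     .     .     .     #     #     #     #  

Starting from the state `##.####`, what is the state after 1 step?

#......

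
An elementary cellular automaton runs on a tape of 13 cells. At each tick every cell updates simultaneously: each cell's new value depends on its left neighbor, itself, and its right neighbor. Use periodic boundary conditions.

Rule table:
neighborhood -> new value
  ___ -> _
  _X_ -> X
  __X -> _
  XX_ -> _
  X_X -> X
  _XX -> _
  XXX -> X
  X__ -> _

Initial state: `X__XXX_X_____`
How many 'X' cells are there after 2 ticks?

X___X_XX_____
X___XX_______
count of X: 3

3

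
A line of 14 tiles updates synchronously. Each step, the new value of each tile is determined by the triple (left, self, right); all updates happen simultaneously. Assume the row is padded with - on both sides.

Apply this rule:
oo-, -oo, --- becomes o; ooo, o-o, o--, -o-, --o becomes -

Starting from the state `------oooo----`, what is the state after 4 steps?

step 1: ooooo-o--o-ooo
step 2: o---o------o-o
step 3: --o---oooo----
step 4: o---o-o--o-ooo

o---o-o--o-ooo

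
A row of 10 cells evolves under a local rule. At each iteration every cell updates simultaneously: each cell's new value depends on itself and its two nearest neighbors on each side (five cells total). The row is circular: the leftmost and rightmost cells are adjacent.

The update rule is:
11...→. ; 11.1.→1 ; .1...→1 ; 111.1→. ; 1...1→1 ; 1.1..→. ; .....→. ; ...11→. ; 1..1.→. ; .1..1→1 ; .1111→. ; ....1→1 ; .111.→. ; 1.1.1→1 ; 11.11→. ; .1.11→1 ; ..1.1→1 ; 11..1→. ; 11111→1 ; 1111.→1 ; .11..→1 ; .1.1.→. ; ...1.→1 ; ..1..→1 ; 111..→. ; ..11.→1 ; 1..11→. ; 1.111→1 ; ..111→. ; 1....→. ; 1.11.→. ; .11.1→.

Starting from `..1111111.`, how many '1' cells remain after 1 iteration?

5

1...1111..
count of 1: 5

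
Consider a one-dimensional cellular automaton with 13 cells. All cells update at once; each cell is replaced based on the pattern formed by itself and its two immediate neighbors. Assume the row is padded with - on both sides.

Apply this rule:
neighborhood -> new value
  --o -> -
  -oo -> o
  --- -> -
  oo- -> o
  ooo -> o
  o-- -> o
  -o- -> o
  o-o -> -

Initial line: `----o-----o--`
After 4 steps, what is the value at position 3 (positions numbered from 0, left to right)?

----oo----oo-
----ooo---ooo
----oooo--ooo
----ooooo-ooo
position 3 holds -

-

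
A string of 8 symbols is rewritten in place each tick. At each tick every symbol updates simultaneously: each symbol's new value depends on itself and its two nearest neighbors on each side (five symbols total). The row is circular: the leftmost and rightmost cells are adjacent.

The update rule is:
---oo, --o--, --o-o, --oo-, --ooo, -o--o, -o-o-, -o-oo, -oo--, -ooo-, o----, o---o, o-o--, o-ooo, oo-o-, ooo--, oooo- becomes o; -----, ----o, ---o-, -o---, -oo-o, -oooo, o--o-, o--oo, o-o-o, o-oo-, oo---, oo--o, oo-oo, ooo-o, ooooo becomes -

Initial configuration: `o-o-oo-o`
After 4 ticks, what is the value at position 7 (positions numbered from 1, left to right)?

-o-o----
-ooo-o--
ooo-oo-o
-o-----o
position 7 holds -

-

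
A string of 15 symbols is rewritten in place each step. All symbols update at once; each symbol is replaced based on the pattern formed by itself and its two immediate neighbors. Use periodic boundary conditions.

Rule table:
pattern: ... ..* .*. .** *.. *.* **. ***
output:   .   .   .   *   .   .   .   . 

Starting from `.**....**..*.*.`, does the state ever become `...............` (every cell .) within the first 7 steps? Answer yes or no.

step 1: .*.....*.......
step 2: ...............
all cells are . at step 2

yes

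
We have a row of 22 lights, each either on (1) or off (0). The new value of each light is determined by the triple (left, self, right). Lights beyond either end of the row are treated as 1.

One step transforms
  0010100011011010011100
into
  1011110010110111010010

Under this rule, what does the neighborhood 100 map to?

1

At position 0 the neighborhood is 100; the next row has 1 there.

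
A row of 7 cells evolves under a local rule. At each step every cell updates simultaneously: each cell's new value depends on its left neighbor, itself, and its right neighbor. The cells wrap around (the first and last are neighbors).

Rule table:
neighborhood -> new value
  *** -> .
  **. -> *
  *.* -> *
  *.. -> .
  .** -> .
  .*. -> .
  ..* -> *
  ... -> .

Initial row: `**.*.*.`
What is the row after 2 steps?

*.**.*.

.**.*.*
*.**.*.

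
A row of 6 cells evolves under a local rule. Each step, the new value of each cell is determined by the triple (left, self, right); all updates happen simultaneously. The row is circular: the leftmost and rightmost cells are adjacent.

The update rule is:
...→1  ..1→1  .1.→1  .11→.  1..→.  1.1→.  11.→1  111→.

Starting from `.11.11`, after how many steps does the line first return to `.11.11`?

..1..1
.11.11

2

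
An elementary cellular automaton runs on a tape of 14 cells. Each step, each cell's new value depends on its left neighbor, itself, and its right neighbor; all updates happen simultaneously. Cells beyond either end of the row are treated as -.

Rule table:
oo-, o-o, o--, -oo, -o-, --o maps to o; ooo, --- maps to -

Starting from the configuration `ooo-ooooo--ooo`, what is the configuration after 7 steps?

step 1: o-ooo---oooo-o
step 2: ooo-oo-oo--ooo
step 3: o-oooooooooo-o
step 4: ooo--------ooo
step 5: o-oo------oo-o
step 6: ooooo----ooooo
step 7: o---oo--oo---o

o---oo--oo---o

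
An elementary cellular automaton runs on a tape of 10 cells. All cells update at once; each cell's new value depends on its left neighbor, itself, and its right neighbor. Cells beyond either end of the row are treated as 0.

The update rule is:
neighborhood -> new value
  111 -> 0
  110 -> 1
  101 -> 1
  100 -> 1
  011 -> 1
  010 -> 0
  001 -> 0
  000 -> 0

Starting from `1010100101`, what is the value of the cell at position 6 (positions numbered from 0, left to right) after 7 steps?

step 1: 0101010010
step 2: 0010101001
step 3: 0001010100
step 4: 0000101010
step 5: 0000010101
step 6: 0000001010
step 7: 0000000101
position 6 holds 0

0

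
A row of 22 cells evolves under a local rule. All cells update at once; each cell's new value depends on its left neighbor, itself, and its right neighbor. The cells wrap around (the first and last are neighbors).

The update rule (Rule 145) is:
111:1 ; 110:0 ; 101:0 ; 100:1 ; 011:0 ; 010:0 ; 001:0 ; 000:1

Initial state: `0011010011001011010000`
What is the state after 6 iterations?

iteration 1: 1000001000100000001111
iteration 2: 0111100110011111100111
iteration 3: 0011010001001111010010
iteration 4: 1000001100100110001001
iteration 5: 0111100010010001100100
iteration 6: 0011011001001100010011

0011011001001100010011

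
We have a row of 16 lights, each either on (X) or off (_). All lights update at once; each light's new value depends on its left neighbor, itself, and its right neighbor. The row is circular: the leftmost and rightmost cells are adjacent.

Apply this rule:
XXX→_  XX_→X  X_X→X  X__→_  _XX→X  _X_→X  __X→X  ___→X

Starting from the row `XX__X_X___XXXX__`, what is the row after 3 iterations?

XX_XXXX_XXX__X_X
_XXX__XXX_X_XXXX
XX_X_XX_XXXXX__X

XX_X_XX_XXXXX__X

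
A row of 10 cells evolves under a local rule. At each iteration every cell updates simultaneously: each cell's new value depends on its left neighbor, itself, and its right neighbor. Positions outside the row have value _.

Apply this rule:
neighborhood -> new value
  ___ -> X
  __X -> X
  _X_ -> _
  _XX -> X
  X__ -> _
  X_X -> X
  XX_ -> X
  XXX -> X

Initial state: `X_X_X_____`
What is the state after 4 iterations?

X__XXXXXXX

_X_X__XXXX
X_X__XXXXX
_X__XXXXXX
X__XXXXXXX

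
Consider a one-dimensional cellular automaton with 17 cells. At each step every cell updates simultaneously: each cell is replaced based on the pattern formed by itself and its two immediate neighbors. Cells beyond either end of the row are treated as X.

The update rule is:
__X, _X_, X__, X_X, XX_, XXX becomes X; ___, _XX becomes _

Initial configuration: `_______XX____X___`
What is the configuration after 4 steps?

XXXXXX_XXX_XXX_XX

step 1: X_____X_XX__XXX_X
step 2: XX___XXX_XXX_XXX_
step 3: XXX_X_XXX_XXX_XXX
step 4: XXXXXX_XXX_XXX_XX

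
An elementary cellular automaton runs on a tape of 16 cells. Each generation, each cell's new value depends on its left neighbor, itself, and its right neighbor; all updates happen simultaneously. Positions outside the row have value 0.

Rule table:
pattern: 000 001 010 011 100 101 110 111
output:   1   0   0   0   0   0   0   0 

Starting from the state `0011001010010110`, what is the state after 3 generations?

1000000000000000

1000000000000000
0011111111111111
1000000000000000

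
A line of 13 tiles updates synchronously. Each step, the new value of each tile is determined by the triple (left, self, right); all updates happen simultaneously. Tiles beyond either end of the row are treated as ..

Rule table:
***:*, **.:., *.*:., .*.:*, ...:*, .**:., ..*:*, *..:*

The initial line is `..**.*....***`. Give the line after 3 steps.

**...*****.*.
..***.***..**
**.*...*.**..

**.*...*.**..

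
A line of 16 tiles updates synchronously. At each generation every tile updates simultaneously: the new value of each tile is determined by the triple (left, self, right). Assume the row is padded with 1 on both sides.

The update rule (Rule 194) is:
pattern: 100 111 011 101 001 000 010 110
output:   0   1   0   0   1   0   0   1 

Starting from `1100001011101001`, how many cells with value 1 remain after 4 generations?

5

generation 1: 1100010001100010
generation 2: 1100100010100100
generation 3: 1101000100001001
generation 4: 1100001000010010
count of 1: 5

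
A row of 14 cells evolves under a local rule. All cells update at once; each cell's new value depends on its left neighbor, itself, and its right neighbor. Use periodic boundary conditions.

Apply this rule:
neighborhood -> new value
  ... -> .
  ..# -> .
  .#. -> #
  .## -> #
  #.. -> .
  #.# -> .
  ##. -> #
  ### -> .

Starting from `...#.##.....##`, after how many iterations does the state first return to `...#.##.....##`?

1

...#.##.....##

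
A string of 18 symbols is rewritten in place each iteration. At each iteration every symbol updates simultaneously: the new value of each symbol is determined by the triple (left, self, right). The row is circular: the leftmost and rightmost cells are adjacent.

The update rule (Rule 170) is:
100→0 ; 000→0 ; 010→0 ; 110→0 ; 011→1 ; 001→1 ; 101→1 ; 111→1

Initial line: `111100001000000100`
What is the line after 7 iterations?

010000001001111000

iteration 1: 111000010000001001
iteration 2: 110000100000010011
iteration 3: 100001000000100111
iteration 4: 000010000001001111
iteration 5: 000100000010011110
iteration 6: 001000000100111100
iteration 7: 010000001001111000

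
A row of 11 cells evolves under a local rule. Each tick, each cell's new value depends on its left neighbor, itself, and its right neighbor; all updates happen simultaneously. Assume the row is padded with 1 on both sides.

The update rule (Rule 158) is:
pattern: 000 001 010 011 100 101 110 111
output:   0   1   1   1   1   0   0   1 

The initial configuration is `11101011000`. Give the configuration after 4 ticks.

11001010101
10111010101
00110010101
11101110101

11101110101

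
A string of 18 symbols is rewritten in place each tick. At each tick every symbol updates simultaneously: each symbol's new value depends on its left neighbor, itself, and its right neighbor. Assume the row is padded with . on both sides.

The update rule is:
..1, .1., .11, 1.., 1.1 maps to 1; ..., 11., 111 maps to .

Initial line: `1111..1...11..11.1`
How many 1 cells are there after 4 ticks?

13

1...1111.11.111.11
11.11...11.11..11.
1.11.1.11.11.111.1
111.1111.11.11..11
count of 1: 13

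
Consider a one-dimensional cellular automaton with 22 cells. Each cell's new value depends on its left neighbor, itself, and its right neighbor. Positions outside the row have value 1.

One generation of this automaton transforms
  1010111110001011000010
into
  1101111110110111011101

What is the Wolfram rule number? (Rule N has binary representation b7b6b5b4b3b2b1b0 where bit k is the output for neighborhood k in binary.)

235

position 5: 111 → 1  (bit 7 = 1)
position 0: 110 → 1  (bit 6 = 1)
position 1: 101 → 1  (bit 5 = 1)
position 9: 100 → 0  (bit 4 = 0)
position 4: 011 → 1  (bit 3 = 1)
position 2: 010 → 0  (bit 2 = 0)
position 11: 001 → 1  (bit 1 = 1)
position 10: 000 → 1  (bit 0 = 1)
bits b7..b0 = 11101011 = 235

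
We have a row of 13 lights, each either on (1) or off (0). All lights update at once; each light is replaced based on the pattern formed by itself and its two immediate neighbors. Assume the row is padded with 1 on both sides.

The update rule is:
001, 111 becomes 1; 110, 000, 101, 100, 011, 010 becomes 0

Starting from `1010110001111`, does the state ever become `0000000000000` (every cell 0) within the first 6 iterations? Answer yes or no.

no

iteration 1: 0000000010111
iteration 2: 0000000100011
iteration 3: 0000001000101
iteration 4: 0000010001000
iteration 5: 0000100010001
iteration 6: 0001000100010
iteration 6 is 0001000100010, still not uniform 0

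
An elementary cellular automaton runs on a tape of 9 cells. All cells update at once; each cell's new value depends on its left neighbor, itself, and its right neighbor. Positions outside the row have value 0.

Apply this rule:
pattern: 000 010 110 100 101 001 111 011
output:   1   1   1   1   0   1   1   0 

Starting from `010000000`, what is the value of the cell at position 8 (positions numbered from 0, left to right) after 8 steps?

1

111111111
011111111
101111111
100111111
111011111
011001111
101110111
100110011
position 8 holds 1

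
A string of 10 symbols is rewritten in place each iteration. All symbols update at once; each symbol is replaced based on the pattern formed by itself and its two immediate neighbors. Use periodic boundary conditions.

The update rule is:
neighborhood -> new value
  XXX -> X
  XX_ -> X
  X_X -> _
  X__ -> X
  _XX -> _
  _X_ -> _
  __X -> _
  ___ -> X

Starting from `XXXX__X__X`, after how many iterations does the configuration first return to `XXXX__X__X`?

XXXXX__X__
_XXXXX__X_
__XXXXX__X
X__XXXXX__
_X__XXXXX_
__X__XXXXX
X__X__XXXX
XX__X__XXX
XXX__X__XX
XXXX__X__X

10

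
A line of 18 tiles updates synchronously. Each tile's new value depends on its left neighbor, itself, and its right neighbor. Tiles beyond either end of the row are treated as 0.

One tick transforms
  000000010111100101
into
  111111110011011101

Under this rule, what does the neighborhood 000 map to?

At position 0 the neighborhood is 000; the next row has 1 there.

1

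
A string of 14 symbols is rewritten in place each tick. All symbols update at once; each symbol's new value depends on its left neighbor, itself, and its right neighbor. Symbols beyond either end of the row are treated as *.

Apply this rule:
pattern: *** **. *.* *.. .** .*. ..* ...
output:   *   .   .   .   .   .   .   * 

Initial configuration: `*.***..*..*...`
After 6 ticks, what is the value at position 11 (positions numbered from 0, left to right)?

...*........*.
.*...******...
...*..****..*.
.*.....**.....
...***....***.
.*..*..**..*..
position 11 holds *

*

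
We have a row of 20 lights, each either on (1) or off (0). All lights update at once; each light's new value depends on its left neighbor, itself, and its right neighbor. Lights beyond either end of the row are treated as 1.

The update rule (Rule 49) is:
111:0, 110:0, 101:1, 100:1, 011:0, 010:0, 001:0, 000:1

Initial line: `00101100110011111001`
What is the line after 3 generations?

10100100010000001001

10010010001000000100
01001001100111110010
10100100010000001001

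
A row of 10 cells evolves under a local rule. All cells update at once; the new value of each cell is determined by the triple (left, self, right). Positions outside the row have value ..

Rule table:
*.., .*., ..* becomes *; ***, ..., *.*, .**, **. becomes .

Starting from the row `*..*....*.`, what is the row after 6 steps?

.***....**

*****..***
.....**...
....*..*..
...******.
..*......*
.***....**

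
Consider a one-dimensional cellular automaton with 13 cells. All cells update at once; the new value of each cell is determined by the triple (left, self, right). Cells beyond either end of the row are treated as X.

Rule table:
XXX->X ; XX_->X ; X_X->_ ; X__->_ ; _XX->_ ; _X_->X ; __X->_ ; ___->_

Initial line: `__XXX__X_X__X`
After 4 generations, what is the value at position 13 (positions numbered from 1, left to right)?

___XX__X_X___
____X__X_X___
____X__X_X___  (fixed point — unchanged through generation 4)
position 13 holds _

_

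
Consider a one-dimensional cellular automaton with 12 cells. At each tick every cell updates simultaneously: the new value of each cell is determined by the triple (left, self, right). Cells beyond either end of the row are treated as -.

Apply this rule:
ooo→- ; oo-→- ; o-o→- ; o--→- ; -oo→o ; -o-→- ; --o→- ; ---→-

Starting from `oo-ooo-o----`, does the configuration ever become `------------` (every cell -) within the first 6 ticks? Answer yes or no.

o--o--------
------------
all cells are - at tick 2

yes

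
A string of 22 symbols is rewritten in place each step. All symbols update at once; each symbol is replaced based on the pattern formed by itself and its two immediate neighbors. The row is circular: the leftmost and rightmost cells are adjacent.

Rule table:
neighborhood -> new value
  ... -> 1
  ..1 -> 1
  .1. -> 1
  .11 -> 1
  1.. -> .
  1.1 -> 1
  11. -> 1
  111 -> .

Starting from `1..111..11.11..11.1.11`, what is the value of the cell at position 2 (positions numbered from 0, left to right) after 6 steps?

1.11.1.111111.1111111.
11111111....111.....11
.......1.1111.1.11111.
1111111111..11111...1.
1........1.11...1.1111
1.11111111111.11111...
position 2 holds 1

1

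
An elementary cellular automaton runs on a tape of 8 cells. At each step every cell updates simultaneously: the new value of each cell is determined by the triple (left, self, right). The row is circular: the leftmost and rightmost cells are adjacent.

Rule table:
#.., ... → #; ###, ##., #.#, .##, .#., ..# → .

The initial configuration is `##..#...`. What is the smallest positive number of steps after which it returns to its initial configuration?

16

step 1: ..#..##.
step 2: #..#...#
step 3: .#..##..
step 4: ..#...##
step 5: #..##...
step 6: .#...##.
step 7: ..##...#
step 8: #...##..
step 9: .##...#.
step 10: ...##..#
step 11: ##...#..
step 12: ..##..#.
step 13: #...#..#
step 14: .##..#..
step 15: ...#..##
step 16: ##..#...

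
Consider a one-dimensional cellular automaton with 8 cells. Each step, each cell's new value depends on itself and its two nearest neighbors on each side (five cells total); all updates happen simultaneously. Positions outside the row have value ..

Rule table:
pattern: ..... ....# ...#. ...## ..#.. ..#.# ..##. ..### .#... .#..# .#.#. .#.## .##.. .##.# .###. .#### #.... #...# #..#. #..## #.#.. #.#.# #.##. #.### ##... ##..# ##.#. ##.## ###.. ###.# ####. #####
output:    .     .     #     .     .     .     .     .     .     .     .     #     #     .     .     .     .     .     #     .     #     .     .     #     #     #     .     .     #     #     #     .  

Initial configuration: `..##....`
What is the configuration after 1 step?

...##...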